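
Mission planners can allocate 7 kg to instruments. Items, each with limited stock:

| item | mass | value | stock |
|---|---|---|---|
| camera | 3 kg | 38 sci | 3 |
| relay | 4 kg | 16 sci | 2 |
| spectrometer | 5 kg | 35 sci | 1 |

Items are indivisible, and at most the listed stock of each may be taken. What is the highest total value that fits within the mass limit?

76 sci

Top feasible selections:
- 2×camera: mass 6, value 76
- 1×camera + 1×relay: mass 7, value 54
- 1×camera: mass 3, value 38
Best: 76 sci.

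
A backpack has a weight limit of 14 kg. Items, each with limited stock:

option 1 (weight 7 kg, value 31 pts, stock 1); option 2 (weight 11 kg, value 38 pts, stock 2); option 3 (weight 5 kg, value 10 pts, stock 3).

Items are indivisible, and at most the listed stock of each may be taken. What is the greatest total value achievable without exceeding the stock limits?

41 pts

Best selections within weight 14 and stock limits:
- 1×option 1 + 1×option 3: weight 12, value 41
- 1×option 2: weight 11, value 38
- 1×option 1: weight 7, value 31
- 2×option 3: weight 10, value 20
Best: 41 pts.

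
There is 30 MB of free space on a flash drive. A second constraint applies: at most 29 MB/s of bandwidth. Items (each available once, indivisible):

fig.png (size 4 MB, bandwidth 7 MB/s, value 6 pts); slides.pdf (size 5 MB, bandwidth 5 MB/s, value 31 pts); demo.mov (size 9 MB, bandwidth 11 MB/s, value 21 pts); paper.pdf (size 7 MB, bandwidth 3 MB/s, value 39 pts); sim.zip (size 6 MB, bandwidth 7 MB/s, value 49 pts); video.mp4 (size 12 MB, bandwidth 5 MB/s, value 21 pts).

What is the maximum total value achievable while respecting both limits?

140 pts

Feasible sets respecting both limits:
- slides.pdf+demo.mov+paper.pdf+sim.zip: size 27, bandwidth 26, value 140
- slides.pdf+paper.pdf+sim.zip+video.mp4: size 30, bandwidth 20, value 140
- fig.png+slides.pdf+paper.pdf+sim.zip: size 22, bandwidth 22, value 125
- slides.pdf+paper.pdf+sim.zip: size 18, bandwidth 15, value 119
Best: 140 pts.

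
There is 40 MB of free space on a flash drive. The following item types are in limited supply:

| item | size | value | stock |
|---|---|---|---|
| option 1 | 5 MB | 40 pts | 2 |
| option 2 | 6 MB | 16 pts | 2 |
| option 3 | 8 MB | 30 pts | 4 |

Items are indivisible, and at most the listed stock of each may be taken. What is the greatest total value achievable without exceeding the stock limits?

Best selections within size 40 and stock limits:
- 2×option 1 + 1×option 2 + 3×option 3: size 40, value 186
- 2×option 1 + 2×option 2 + 2×option 3: size 38, value 172
Best: 186 pts.

186 pts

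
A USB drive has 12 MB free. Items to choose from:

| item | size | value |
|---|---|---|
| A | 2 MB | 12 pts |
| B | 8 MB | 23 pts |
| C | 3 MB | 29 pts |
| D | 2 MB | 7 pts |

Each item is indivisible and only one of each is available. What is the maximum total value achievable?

This is a 0/1 knapsack; check combinations near the capacity.
- B+C: size 8+3=11, value 23+29=52
- A+C+D: size 2+3+2=7, value 12+29+7=48
- A+B+D: size 2+8+2=12, value 12+23+7=42
Best: 52 pts.

52 pts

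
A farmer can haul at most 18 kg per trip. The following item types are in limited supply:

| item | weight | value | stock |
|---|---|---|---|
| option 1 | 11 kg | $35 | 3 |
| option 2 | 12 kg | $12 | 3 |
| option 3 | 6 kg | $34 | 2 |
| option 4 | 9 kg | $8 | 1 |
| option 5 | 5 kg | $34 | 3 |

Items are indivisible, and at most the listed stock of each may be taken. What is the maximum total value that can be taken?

Best selections within weight 18 and stock limits:
- 3×option 5: weight 15, value 102
- 1×option 3 + 2×option 5: weight 16, value 102
- 2×option 3 + 1×option 5: weight 17, value 102
- 1×option 1 + 1×option 5: weight 16, value 69
Best: $102.

$102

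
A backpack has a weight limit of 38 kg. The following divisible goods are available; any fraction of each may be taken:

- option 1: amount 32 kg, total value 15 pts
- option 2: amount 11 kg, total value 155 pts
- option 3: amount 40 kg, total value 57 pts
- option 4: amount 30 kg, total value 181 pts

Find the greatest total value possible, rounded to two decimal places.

Take in order of value per unit:
- option 2 (155/11 per unit): all 11 → value 155, running total 155.00
- option 4 (181/30 per unit): 27 of 30 → value 27×181/30 = 162.9000, running total 317.90
Total 317.90.

317.90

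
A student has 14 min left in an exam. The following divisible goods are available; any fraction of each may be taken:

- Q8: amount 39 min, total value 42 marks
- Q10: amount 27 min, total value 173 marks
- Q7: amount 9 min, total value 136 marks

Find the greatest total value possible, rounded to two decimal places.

Take in order of value per unit:
- Q7 (136/9 per unit): all 9 → value 136, running total 136.00
- Q10 (173/27 per unit): 5 of 27 → value 5×173/27 = 32.0370, running total 168.04
Total 168.04.

168.04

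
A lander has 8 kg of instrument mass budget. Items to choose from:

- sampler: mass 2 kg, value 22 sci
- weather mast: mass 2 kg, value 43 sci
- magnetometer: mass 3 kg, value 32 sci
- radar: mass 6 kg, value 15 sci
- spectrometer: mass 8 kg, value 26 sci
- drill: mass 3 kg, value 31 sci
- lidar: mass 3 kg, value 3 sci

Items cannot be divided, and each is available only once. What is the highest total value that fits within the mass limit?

106 sci

This is a 0/1 knapsack; check combinations near the capacity.
- weather mast+magnetometer+drill: mass 2+3+3=8, value 43+32+31=106
- sampler+weather mast+magnetometer: mass 2+2+3=7, value 22+43+32=97
- sampler+weather mast+drill: mass 2+2+3=7, value 22+43+31=96
- sampler+magnetometer+drill: mass 2+3+3=8, value 22+32+31=85
Best: 106 sci.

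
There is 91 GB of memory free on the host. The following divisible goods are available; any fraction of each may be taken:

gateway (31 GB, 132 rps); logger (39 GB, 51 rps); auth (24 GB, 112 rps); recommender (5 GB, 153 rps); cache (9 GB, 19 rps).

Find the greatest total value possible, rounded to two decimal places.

Take in order of value per unit:
- recommender (153/5 per unit): all 5 → value 153, running total 153.00
- auth (112/24 per unit): all 24 → value 112, running total 265.00
- gateway (132/31 per unit): all 31 → value 132, running total 397.00
- cache (19/9 per unit): all 9 → value 19, running total 416.00
- logger (51/39 per unit): 22 of 39 → value 22×51/39 = 28.7692, running total 444.77
Total 444.77.

444.77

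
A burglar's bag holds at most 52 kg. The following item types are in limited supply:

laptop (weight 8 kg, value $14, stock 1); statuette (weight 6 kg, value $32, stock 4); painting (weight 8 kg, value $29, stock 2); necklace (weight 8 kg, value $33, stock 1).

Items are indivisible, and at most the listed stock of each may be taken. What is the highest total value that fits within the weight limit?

$219

Best selections within weight 52 and stock limits:
- 4×statuette + 2×painting + 1×necklace: weight 48, value 219
- 1×laptop + 4×statuette + 1×painting + 1×necklace: weight 48, value 204
Best: $219.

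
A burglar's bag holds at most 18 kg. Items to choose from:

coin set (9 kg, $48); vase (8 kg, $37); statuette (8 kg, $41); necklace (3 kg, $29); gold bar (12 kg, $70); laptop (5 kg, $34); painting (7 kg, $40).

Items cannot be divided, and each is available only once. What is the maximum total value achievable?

$111

This is a 0/1 knapsack; check combinations near the capacity.
- coin set+necklace+laptop: weight 9+3+5=17, value 48+29+34=111
- statuette+necklace+painting: weight 8+3+7=18, value 41+29+40=110
- vase+necklace+painting: weight 8+3+7=18, value 37+29+40=106
- statuette+necklace+laptop: weight 8+3+5=16, value 41+29+34=104
- gold bar+laptop: weight 12+5=17, value 70+34=104
Best: $111.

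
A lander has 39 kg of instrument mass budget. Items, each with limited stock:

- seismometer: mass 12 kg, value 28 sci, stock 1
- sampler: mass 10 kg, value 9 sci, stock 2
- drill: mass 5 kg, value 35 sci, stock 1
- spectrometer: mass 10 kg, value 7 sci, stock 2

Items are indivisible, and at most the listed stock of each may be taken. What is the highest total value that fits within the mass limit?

81 sci

Best selections within mass 39 and stock limits:
- 1×seismometer + 2×sampler + 1×drill: mass 37, value 81
- 1×seismometer + 1×sampler + 1×drill + 1×spectrometer: mass 37, value 79
- 1×seismometer + 1×drill + 2×spectrometer: mass 37, value 77
- 1×seismometer + 1×sampler + 1×drill: mass 27, value 72
Best: 81 sci.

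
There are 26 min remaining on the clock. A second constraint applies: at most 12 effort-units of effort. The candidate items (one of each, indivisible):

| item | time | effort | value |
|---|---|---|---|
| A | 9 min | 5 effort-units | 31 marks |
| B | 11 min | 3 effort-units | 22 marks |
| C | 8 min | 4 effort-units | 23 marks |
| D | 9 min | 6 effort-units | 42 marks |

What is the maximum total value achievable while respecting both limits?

Feasible sets respecting both limits:
- A+D: time 18, effort 11, value 73
- C+D: time 17, effort 10, value 65
- B+D: time 20, effort 9, value 64
Best: 73 marks.

73 marks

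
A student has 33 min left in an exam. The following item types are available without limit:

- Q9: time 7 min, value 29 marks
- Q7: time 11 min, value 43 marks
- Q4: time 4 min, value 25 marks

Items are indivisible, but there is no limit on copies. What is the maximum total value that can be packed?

200 marks

Best value-per-unit is Q4 at 25/4, and filling with it alone uses time 8×4=32. No mix of the others beats 8×25 = 200.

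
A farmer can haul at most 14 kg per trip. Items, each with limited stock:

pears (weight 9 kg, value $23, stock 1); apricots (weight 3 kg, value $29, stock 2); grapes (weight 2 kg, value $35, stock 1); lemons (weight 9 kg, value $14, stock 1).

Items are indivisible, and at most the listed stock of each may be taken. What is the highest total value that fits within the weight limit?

Top feasible selections:
- 2×apricots + 1×grapes: weight 8, value 93
- 1×pears + 1×apricots + 1×grapes: weight 14, value 87
Best: $93.

$93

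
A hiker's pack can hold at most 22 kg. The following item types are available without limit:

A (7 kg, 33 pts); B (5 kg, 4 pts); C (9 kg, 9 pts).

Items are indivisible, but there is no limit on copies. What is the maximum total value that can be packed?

Best value-per-unit is A at 33/7, and filling with it alone uses weight 3×7=21. No mix of the others beats 3×33 = 99.

99 pts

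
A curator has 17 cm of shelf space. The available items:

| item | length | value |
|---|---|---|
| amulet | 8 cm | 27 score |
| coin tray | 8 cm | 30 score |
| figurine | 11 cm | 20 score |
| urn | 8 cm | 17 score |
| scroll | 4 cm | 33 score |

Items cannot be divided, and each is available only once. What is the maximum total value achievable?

63 score

Check high-value combinations within 17 cm:
- coin tray+scroll: length 8+4=12, value 30+33=63
- amulet+scroll: length 8+4=12, value 27+33=60
- amulet+coin tray: length 8+8=16, value 27+30=57
- figurine+scroll: length 11+4=15, value 20+33=53
- urn+scroll: length 8+4=12, value 17+33=50
Best: 63 score.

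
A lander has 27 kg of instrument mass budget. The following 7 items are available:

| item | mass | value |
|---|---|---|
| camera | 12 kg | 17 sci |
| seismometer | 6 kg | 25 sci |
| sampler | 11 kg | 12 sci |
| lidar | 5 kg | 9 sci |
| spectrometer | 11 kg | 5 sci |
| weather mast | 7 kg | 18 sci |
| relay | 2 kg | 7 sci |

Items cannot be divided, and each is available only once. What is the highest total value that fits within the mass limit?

67 sci

Check high-value combinations within 27 kg:
- camera+seismometer+weather mast+relay: mass 12+6+7+2=27, value 17+25+18+7=67
- seismometer+sampler+weather mast+relay: mass 6+11+7+2=26, value 25+12+18+7=62
- camera+seismometer+weather mast: mass 12+6+7=25, value 17+25+18=60
Best: 67 sci.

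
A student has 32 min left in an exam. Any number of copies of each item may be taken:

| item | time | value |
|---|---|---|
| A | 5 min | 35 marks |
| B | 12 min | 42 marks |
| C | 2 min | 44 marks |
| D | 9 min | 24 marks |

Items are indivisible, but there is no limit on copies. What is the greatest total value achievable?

Best value-per-unit is C at 44/2, and filling with it alone uses time 16×2=32. No mix of the others beats 16×44 = 704.

704 marks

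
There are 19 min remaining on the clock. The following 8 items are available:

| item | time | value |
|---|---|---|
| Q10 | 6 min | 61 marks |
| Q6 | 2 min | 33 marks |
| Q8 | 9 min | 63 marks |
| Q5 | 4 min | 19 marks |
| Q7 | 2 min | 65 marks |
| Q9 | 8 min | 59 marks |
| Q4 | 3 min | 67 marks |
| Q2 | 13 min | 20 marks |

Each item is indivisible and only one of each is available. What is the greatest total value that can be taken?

252 marks

This is a 0/1 knapsack; check combinations near the capacity.
- Q10+Q7+Q9+Q4: time 6+2+8+3=19, value 61+65+59+67=252
- Q10+Q6+Q5+Q7+Q4: time 6+2+4+2+3=17, value 61+33+19+65+67=245
- Q6+Q5+Q7+Q9+Q4: time 2+4+2+8+3=19, value 33+19+65+59+67=243
- Q6+Q8+Q7+Q4: time 2+9+2+3=16, value 33+63+65+67=228
Best: 252 marks.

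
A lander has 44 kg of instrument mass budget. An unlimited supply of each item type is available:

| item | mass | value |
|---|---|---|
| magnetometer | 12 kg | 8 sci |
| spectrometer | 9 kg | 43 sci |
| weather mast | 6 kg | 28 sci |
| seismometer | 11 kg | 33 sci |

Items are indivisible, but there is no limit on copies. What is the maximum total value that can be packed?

200 sci

Best value-per-unit is spectrometer at 43/9; filling with it alone gives 4×43 = 172.
Optimal mix: 4×spectrometer + 1×weather mast → mass 42, value 200.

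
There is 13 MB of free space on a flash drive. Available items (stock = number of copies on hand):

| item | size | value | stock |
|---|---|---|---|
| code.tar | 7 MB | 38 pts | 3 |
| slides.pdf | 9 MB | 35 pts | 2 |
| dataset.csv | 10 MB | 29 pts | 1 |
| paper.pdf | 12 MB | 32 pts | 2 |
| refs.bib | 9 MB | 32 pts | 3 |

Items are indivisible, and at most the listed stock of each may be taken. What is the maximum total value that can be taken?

38 pts

Top feasible selections:
- 1×code.tar: size 7, value 38
- 1×slides.pdf: size 9, value 35
- 1×refs.bib: size 9, value 32
Best: 38 pts.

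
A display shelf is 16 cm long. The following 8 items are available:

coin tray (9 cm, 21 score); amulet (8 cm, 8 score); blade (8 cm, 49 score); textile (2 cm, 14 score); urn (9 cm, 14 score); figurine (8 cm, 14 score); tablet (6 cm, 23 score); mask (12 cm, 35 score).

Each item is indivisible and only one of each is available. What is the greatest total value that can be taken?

86 score

Check high-value combinations within 16 cm:
- blade+textile+tablet: length 8+2+6=16, value 49+14+23=86
- blade+tablet: length 8+6=14, value 49+23=72
- blade+textile: length 8+2=10, value 49+14=63
- blade+figurine: length 8+8=16, value 49+14=63
Best: 86 score.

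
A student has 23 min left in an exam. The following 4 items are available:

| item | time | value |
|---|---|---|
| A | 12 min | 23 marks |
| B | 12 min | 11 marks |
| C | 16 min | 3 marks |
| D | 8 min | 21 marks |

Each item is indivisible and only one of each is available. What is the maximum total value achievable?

This is a 0/1 knapsack; check combinations near the capacity.
- A+D: time 12+8=20, value 23+21=44
- B+D: time 12+8=20, value 11+21=32
- A: time 12, value 23
Best: 44 marks.

44 marks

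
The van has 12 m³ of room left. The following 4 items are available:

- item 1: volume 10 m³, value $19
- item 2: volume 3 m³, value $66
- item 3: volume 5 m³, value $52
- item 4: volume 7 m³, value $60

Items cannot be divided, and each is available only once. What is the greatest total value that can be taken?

$126

Check high-value combinations within 12 m³:
- item 2+item 4: volume 3+7=10, value 66+60=126
- item 2+item 3: volume 3+5=8, value 66+52=118
- item 3+item 4: volume 5+7=12, value 52+60=112
- item 2: volume 3, value 66
- item 4: volume 7, value 60
Best: $126.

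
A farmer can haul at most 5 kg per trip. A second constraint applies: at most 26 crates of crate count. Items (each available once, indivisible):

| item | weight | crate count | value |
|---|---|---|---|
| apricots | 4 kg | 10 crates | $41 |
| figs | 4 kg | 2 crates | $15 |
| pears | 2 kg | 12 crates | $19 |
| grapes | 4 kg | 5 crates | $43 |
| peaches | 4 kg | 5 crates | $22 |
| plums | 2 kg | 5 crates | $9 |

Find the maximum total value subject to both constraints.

$43

Feasible sets respecting both limits:
- grapes: weight 4, crate count 5, value 43
- apricots: weight 4, crate count 10, value 41
- pears+plums: weight 4, crate count 17, value 28
Best: $43.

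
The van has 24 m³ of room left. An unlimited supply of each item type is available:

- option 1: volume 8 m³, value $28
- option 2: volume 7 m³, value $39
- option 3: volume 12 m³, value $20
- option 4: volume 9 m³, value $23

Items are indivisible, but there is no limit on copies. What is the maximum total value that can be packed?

Best value-per-unit is option 2 at 39/7, and filling with it alone uses volume 3×7=21. No mix of the others beats 3×39 = 117.

$117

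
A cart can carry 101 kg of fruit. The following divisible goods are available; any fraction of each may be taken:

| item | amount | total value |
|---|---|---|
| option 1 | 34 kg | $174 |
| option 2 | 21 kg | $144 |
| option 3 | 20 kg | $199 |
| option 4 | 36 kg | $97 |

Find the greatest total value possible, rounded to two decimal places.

Take in order of value per unit:
- option 3 (199/20 per unit): all 20 → value 199, running total 199.00
- option 2 (144/21 per unit): all 21 → value 144, running total 343.00
- option 1 (174/34 per unit): all 34 → value 174, running total 517.00
- option 4 (97/36 per unit): 26 of 36 → value 26×97/36 = 70.0556, running total 587.06
Total 587.06.

587.06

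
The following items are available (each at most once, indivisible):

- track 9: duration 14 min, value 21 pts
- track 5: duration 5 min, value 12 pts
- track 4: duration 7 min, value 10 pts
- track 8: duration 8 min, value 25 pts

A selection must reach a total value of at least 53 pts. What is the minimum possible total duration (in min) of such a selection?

Subsets with value ≥ 53, sorted by total duration:
- track 9+track 5+track 8: duration 27, value 58
- track 9+track 4+track 8: duration 29, value 56
- track 9+track 5+track 4+track 8: duration 34, value 68
Minimum duration: 27 min.

27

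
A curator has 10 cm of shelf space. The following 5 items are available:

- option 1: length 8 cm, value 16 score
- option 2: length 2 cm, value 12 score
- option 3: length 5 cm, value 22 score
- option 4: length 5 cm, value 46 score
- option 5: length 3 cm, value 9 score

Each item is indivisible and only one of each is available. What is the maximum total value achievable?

Check high-value combinations within 10 cm:
- option 3+option 4: length 5+5=10, value 22+46=68
- option 2+option 4+option 5: length 2+5+3=10, value 12+46+9=67
- option 2+option 4: length 2+5=7, value 12+46=58
- option 4+option 5: length 5+3=8, value 46+9=55
- option 4: length 5, value 46
Best: 68 score.

68 score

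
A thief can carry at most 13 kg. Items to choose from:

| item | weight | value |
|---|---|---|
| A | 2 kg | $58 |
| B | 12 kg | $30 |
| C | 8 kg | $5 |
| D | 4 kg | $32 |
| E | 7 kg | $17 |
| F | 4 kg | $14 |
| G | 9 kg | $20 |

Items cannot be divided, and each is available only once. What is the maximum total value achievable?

$107

Check high-value combinations within 13 kg:
- A+D+E: weight 2+4+7=13, value 58+32+17=107
- A+D+F: weight 2+4+4=10, value 58+32+14=104
- A+D: weight 2+4=6, value 58+32=90
Best: $107.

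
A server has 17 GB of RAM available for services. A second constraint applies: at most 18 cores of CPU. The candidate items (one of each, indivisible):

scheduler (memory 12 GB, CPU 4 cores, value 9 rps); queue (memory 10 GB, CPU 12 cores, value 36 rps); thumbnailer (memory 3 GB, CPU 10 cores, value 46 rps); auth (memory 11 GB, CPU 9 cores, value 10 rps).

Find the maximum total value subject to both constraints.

Feasible sets respecting both limits:
- scheduler+thumbnailer: memory 15, CPU 14, value 55
- thumbnailer: memory 3, CPU 10, value 46
- queue: memory 10, CPU 12, value 36
- auth: memory 11, CPU 9, value 10
Best: 55 rps.

55 rps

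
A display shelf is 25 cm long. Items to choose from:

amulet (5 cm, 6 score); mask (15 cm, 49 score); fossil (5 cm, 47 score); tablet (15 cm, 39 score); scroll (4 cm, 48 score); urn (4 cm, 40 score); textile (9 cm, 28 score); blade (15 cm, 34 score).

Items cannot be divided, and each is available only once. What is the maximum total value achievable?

163 score

Check high-value combinations within 25 cm:
- fossil+scroll+urn+textile: length 5+4+4+9=22, value 47+48+40+28=163
- mask+fossil+scroll: length 15+5+4=24, value 49+47+48=144
- amulet+fossil+scroll+urn: length 5+5+4+4=18, value 6+47+48+40=141
- mask+scroll+urn: length 15+4+4=23, value 49+48+40=137
- mask+fossil+urn: length 15+5+4=24, value 49+47+40=136
Best: 163 score.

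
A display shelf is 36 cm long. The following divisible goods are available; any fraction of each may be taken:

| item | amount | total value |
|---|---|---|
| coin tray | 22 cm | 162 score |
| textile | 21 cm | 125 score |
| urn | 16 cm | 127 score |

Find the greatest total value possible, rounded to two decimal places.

274.27

Take in order of value per unit:
- urn (127/16 per unit): all 16 → value 127, running total 127.00
- coin tray (162/22 per unit): 20 of 22 → value 20×162/22 = 147.2727, running total 274.27
Total 274.27.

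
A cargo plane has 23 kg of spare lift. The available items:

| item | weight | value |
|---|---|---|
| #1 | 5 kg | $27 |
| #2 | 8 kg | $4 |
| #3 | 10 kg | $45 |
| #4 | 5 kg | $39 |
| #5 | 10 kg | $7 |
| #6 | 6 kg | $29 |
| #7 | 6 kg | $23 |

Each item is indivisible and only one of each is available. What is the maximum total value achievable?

Check high-value combinations within 23 kg:
- #1+#4+#6+#7: weight 5+5+6+6=22, value 27+39+29+23=118
- #3+#4+#6: weight 10+5+6=21, value 45+39+29=113
- #1+#3+#4: weight 5+10+5=20, value 27+45+39=111
- #3+#4+#7: weight 10+5+6=21, value 45+39+23=107
- #1+#3+#6: weight 5+10+6=21, value 27+45+29=101
Best: $118.

$118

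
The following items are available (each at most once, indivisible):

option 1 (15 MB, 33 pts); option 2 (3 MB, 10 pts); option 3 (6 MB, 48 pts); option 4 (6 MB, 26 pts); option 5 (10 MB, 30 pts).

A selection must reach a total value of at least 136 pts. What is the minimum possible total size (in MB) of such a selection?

Subsets with value ≥ 136, sorted by total size:
- option 1+option 3+option 4+option 5: size 37, value 137
- option 1+option 2+option 3+option 4+option 5: size 40, value 147
Minimum size: 37 MB.

37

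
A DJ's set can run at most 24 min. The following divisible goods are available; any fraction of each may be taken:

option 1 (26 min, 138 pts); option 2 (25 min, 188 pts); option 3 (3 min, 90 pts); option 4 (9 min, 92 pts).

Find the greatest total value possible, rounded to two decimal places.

272.24

Take in order of value per unit:
- option 3 (90/3 per unit): all 3 → value 90, running total 90.00
- option 4 (92/9 per unit): all 9 → value 92, running total 182.00
- option 2 (188/25 per unit): 12 of 25 → value 12×188/25 = 90.2400, running total 272.24
Total 272.24.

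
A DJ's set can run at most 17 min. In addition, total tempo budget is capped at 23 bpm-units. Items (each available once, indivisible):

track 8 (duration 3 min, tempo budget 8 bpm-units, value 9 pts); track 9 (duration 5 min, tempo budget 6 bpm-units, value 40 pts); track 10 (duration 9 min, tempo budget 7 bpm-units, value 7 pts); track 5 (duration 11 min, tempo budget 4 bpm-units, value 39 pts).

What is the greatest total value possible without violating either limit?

Feasible sets respecting both limits:
- track 9+track 5: duration 16, tempo budget 10, value 79
- track 8+track 9+track 10: duration 17, tempo budget 21, value 56
- track 8+track 9: duration 8, tempo budget 14, value 49
- track 8+track 5: duration 14, tempo budget 12, value 48
Best: 79 pts.

79 pts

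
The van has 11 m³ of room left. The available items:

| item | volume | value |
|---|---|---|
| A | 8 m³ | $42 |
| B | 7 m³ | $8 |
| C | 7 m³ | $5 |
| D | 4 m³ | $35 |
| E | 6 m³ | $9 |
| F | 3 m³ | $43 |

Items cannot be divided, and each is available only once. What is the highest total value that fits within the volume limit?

$85

Check high-value combinations within 11 m³:
- A+F: volume 8+3=11, value 42+43=85
- D+F: volume 4+3=7, value 35+43=78
- E+F: volume 6+3=9, value 9+43=52
- B+F: volume 7+3=10, value 8+43=51
- C+F: volume 7+3=10, value 5+43=48
Best: $85.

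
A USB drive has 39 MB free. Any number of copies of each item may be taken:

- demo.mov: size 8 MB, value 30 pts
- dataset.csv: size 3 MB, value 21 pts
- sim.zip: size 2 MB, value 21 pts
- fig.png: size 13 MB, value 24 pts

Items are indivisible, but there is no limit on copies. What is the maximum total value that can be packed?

Best value-per-unit is sim.zip at 21/2; filling with it alone gives 19×21 = 399.
Optimal mix: 1×dataset.csv + 18×sim.zip → size 39, value 399.

399 pts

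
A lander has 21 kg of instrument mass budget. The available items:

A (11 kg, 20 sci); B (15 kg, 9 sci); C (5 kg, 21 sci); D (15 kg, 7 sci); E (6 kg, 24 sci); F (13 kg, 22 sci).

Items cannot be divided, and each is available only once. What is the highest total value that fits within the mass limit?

46 sci

Check high-value combinations within 21 kg:
- E+F: mass 6+13=19, value 24+22=46
- C+E: mass 5+6=11, value 21+24=45
- A+E: mass 11+6=17, value 20+24=44
- C+F: mass 5+13=18, value 21+22=43
Best: 46 sci.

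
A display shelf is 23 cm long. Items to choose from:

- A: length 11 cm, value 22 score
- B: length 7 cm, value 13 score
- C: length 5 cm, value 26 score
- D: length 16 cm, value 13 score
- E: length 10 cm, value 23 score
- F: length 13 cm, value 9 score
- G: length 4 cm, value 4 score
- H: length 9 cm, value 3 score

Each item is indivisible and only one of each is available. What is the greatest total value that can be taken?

Check high-value combinations within 23 cm:
- B+C+E: length 7+5+10=22, value 13+26+23=62
- A+B+C: length 11+7+5=23, value 22+13+26=61
- C+E+G: length 5+10+4=19, value 26+23+4=53
Best: 62 score.

62 score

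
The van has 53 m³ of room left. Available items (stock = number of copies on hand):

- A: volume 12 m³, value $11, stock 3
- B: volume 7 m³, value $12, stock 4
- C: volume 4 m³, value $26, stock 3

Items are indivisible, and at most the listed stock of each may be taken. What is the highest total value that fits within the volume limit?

Top feasible selections:
- 1×A + 4×B + 3×C: volume 52, value 137
- 4×B + 3×C: volume 40, value 126
- 1×A + 3×B + 3×C: volume 45, value 125
- 2×A + 2×B + 3×C: volume 50, value 124
Best: $137.

$137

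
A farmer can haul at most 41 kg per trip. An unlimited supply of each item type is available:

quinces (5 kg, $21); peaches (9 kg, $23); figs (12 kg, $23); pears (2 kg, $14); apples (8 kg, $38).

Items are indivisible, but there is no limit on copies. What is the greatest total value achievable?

$280

Best value-per-unit is pears at 14/2, and filling with it alone uses weight 20×2=40. No mix of the others beats 20×14 = 280.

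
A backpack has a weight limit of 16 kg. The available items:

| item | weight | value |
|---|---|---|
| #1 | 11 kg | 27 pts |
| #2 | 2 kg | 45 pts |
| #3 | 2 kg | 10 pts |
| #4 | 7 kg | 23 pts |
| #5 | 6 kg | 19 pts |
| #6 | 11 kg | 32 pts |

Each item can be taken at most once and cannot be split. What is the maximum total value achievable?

87 pts

Check high-value combinations within 16 kg:
- #2+#4+#5: weight 2+7+6=15, value 45+23+19=87
- #2+#3+#6: weight 2+2+11=15, value 45+10+32=87
- #1+#2+#3: weight 11+2+2=15, value 27+45+10=82
Best: 87 pts.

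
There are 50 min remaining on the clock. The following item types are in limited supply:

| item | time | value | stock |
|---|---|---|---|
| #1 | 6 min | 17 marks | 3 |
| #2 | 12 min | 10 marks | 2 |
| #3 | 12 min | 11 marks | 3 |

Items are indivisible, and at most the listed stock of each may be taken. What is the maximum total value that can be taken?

73 marks

Best selections within time 50 and stock limits:
- 3×#1 + 2×#3: time 42, value 73
- 3×#1 + 1×#2 + 1×#3: time 42, value 72
- 3×#1 + 2×#2: time 42, value 71
Best: 73 marks.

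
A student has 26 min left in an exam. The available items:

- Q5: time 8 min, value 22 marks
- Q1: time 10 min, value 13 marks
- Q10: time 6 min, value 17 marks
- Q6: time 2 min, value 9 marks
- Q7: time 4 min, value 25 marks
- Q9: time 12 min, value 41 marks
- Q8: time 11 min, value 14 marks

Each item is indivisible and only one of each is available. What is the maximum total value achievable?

Check high-value combinations within 26 min:
- Q5+Q6+Q7+Q9: time 8+2+4+12=26, value 22+9+25+41=97
- Q10+Q6+Q7+Q9: time 6+2+4+12=24, value 17+9+25+41=92
- Q5+Q7+Q9: time 8+4+12=24, value 22+25+41=88
Best: 97 marks.

97 marks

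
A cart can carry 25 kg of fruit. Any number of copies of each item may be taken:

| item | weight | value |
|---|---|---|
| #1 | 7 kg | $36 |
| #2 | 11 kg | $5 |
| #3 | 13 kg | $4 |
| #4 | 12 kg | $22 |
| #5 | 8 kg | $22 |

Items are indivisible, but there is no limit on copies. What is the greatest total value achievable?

Best value-per-unit is #1 at 36/7, and filling with it alone uses weight 3×7=21. No mix of the others beats 3×36 = 108.

$108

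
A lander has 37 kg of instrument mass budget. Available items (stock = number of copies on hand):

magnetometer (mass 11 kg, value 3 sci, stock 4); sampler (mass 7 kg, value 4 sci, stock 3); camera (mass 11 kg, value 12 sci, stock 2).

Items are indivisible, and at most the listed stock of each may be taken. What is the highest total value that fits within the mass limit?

Top feasible selections:
- 2×sampler + 2×camera: mass 36, value 32
- 1×sampler + 2×camera: mass 29, value 28
Best: 32 sci.

32 sci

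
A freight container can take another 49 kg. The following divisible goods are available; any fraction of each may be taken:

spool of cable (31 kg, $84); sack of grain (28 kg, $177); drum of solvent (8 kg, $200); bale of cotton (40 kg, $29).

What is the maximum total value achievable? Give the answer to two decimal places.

Take in order of value per unit:
- drum of solvent (200/8 per unit): all 8 → value 200, running total 200.00
- sack of grain (177/28 per unit): all 28 → value 177, running total 377.00
- spool of cable (84/31 per unit): 13 of 31 → value 13×84/31 = 35.2258, running total 412.23
Total 412.23.

412.23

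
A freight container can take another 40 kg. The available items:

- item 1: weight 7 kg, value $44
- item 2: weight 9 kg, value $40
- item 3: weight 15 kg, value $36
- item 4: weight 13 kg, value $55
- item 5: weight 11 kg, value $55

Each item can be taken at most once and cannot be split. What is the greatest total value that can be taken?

Check high-value combinations within 40 kg:
- item 1+item 2+item 4+item 5: weight 7+9+13+11=40, value 44+40+55+55=194
- item 1+item 4+item 5: weight 7+13+11=31, value 44+55+55=154
- item 2+item 4+item 5: weight 9+13+11=33, value 40+55+55=150
Best: $194.

$194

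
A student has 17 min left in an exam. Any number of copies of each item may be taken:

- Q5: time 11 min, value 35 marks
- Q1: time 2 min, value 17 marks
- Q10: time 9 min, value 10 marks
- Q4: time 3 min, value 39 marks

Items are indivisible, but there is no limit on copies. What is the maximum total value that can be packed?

212 marks

Best value-per-unit is Q4 at 39/3; filling with it alone gives 5×39 = 195.
Optimal mix: 1×Q1 + 5×Q4 → time 17, value 212.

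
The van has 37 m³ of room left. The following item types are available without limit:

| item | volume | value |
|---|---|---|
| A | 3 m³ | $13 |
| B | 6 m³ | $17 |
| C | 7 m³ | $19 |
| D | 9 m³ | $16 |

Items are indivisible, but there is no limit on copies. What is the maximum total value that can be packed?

$156

Best value-per-unit is A at 13/3, and filling with it alone uses volume 12×3=36. No mix of the others beats 12×13 = 156.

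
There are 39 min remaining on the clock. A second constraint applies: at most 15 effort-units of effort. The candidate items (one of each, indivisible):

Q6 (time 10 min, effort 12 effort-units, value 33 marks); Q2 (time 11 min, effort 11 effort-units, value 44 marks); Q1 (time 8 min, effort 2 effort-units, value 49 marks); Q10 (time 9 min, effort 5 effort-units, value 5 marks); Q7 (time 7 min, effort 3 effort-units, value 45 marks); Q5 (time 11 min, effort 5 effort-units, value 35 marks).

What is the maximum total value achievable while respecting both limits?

134 marks

Feasible sets respecting both limits:
- Q1+Q10+Q7+Q5: time 35, effort 15, value 134
- Q1+Q7+Q5: time 26, effort 10, value 129
- Q1+Q10+Q7: time 24, effort 10, value 99
Best: 134 marks.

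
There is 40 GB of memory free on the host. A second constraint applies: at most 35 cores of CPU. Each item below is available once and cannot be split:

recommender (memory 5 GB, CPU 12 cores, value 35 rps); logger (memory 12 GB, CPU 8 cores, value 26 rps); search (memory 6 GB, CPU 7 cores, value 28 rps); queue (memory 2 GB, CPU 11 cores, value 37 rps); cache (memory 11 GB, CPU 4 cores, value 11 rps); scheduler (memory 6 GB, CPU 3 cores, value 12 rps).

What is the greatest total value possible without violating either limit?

114 rps

Feasible sets respecting both limits:
- logger+search+queue+cache+scheduler: memory 37, CPU 33, value 114
- recommender+search+queue+scheduler: memory 19, CPU 33, value 112
- recommender+logger+search+cache+scheduler: memory 40, CPU 34, value 112
Best: 114 rps.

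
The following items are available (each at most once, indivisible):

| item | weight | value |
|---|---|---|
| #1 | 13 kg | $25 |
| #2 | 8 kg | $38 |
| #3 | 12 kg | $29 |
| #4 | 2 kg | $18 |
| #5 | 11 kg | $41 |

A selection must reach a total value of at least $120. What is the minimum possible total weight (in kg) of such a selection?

33

Subsets with value ≥ 120, sorted by total weight:
- #2+#3+#4+#5: weight 33, value 126
- #1+#2+#4+#5: weight 34, value 122
- #1+#2+#3+#5: weight 44, value 133
- #1+#2+#3+#4+#5: weight 46, value 151
Minimum weight: 33 kg.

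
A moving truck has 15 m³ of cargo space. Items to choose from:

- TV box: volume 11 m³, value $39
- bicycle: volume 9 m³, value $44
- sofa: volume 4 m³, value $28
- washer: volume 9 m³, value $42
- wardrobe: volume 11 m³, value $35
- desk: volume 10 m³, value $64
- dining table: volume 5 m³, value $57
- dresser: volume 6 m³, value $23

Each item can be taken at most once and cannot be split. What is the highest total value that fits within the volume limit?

$121

Check high-value combinations within 15 m³:
- desk+dining table: volume 10+5=15, value 64+57=121
- sofa+dining table+dresser: volume 4+5+6=15, value 28+57+23=108
- bicycle+dining table: volume 9+5=14, value 44+57=101
- washer+dining table: volume 9+5=14, value 42+57=99
Best: $121.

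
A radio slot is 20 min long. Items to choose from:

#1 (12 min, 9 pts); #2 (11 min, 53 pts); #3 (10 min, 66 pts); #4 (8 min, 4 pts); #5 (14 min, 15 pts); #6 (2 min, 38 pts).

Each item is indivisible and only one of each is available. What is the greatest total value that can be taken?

Check high-value combinations within 20 min:
- #3+#4+#6: duration 10+8+2=20, value 66+4+38=108
- #3+#6: duration 10+2=12, value 66+38=104
- #2+#6: duration 11+2=13, value 53+38=91
- #3+#4: duration 10+8=18, value 66+4=70
- #3: duration 10, value 66
Best: 108 pts.

108 pts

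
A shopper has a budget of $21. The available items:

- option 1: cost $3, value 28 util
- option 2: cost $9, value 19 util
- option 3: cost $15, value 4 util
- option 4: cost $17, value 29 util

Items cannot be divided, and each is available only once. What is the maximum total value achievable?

Check high-value combinations within $21:
- option 1+option 4: cost 3+17=20, value 28+29=57
- option 1+option 2: cost 3+9=12, value 28+19=47
- option 1+option 3: cost 3+15=18, value 28+4=32
Best: 57 util.

57 util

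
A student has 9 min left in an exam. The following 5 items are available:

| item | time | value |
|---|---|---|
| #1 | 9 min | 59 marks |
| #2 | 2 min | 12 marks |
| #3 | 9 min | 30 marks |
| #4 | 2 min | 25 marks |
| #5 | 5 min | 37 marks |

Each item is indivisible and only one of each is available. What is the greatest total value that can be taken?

74 marks

Check high-value combinations within 9 min:
- #2+#4+#5: time 2+2+5=9, value 12+25+37=74
- #4+#5: time 2+5=7, value 25+37=62
- #1: time 9, value 59
Best: 74 marks.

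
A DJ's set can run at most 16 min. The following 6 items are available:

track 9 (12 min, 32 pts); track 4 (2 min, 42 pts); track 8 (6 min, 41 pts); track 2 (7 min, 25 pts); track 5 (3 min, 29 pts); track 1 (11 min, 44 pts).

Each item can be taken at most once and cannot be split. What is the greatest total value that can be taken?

115 pts

Check high-value combinations within 16 min:
- track 4+track 5+track 1: duration 2+3+11=16, value 42+29+44=115
- track 4+track 8+track 5: duration 2+6+3=11, value 42+41+29=112
- track 4+track 8+track 2: duration 2+6+7=15, value 42+41+25=108
- track 4+track 2+track 5: duration 2+7+3=12, value 42+25+29=96
Best: 115 pts.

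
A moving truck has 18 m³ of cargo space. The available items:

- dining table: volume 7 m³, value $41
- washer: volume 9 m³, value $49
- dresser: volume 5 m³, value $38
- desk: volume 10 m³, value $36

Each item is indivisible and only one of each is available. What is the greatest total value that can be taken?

$90

Check high-value combinations within 18 m³:
- dining table+washer: volume 7+9=16, value 41+49=90
- washer+dresser: volume 9+5=14, value 49+38=87
- dining table+dresser: volume 7+5=12, value 41+38=79
Best: $90.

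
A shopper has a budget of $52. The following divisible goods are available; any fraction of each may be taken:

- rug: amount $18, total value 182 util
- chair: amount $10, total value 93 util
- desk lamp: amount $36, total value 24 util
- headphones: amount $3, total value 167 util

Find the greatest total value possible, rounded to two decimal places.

456.00

Take in order of value per unit:
- headphones (167/3 per unit): all 3 → value 167, running total 167.00
- rug (182/18 per unit): all 18 → value 182, running total 349.00
- chair (93/10 per unit): all 10 → value 93, running total 442.00
- desk lamp (24/36 per unit): 21 of 36 → value 21×24/36 = 14.0000, running total 456.00
Total 456.00.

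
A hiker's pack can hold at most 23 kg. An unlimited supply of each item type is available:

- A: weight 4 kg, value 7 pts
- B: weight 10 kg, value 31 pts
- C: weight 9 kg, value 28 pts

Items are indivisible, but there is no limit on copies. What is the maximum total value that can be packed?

66 pts

Best value-per-unit is C at 28/9; filling with it alone gives 2×28 = 56.
Optimal mix: 1×A + 1×B + 1×C → weight 23, value 66.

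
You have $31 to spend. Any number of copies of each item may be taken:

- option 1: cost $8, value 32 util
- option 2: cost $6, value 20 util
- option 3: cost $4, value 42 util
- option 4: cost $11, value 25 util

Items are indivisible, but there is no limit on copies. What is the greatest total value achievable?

Best value-per-unit is option 3 at 42/4, and filling with it alone uses cost 7×4=28. No mix of the others beats 7×42 = 294.

294 util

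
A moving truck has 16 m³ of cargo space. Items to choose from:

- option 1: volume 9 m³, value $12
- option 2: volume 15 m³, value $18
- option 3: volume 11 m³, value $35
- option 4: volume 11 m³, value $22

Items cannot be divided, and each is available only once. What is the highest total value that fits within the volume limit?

$35

This is a 0/1 knapsack; check combinations near the capacity.
- option 3: volume 11, value 35
- option 4: volume 11, value 22
- option 2: volume 15, value 18
- option 1: volume 9, value 12
Best: $35.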